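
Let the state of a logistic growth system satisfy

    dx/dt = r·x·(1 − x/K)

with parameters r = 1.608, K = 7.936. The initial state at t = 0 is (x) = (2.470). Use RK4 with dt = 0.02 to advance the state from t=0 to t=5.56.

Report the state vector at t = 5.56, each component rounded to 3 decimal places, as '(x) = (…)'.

(x) = (7.934)

t=0.000: state=(2.470)
step 1 (dt=0.02): k1=(2.736), k2=(2.752), k3=(2.752), k4=(2.768); state += dt/6·(k1+2k2+2k3+k4)
t=0.020: state=(2.525)
t=0.040: state=(2.581)
t=0.060: state=(2.637)
continuing one RK4 step at a time; state shown every 10 steps (Δt=0.2):
t=0.200: state=(3.047)
t=0.400: state=(3.669)
t=0.600: state=(4.305)
t=0.800: state=(4.925)
t=1.000: state=(5.499)
t=1.200: state=(6.006)
t=1.400: state=(6.437)
t=1.600: state=(6.789)
t=1.800: state=(7.070)
t=2.000: state=(7.289)
t=2.200: state=(7.456)
t=2.400: state=(7.582)
t=2.600: state=(7.676)
t=2.800: state=(7.746)
t=3.000: state=(7.797)
t=3.200: state=(7.835)
t=3.400: state=(7.863)
t=3.600: state=(7.883)
t=3.800: state=(7.897)
t=4.000: state=(7.908)
t=4.200: state=(7.916)
t=4.400: state=(7.921)
t=4.600: state=(7.925)
t=4.800: state=(7.928)
t=5.000: state=(7.930)
t=5.200: state=(7.932)
t=5.400: state=(7.933)
t=5.560: state=(7.934)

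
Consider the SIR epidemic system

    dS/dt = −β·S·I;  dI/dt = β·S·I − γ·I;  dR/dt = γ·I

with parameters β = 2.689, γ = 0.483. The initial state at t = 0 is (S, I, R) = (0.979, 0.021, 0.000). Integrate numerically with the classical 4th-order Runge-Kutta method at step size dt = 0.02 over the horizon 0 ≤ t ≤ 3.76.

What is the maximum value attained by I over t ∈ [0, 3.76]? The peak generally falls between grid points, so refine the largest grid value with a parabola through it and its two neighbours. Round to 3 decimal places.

max I = 0.516

t=0.000: state=(0.979, 0.021, 0.000)
step 1 (dt=0.02): k1=(-0.055, 0.045, 0.010), k2=(-0.056, 0.046, 0.010), k3=(-0.056, 0.046, 0.010), k4=(-0.058, 0.047, 0.011); state += dt/6·(k1+2k2+2k3+k4)
t=0.020: state=(0.978, 0.022, 0.000)
t=0.040: state=(0.977, 0.023, 0.000)
t=0.060: state=(0.975, 0.024, 0.001)
continuing one RK4 step at a time; state shown every 10 steps (Δt=0.2):
t=0.200: state=(0.965, 0.032, 0.003)
t=0.400: state=(0.945, 0.049, 0.006)
t=0.600: state=(0.915, 0.073, 0.012)
t=0.800: state=(0.872, 0.107, 0.021)
t=1.000: state=(0.813, 0.154, 0.033)
t=1.200: state=(0.737, 0.212, 0.051)
t=1.400: state=(0.646, 0.279, 0.075)
t=1.600: state=(0.546, 0.349, 0.105)
t=1.800: state=(0.445, 0.414, 0.142)
t=2.000: state=(0.351, 0.465, 0.184)
t=2.200: state=(0.270, 0.498, 0.231)
t=2.400: state=(0.206, 0.514, 0.280)
t=2.600: state=(0.156, 0.514, 0.330)
t=2.800: state=(0.119, 0.502, 0.379)
t=3.000: state=(0.091, 0.482, 0.427)
t=3.200: state=(0.071, 0.457, 0.472)
t=3.400: state=(0.056, 0.429, 0.515)
t=3.600: state=(0.045, 0.400, 0.555)
t=3.760: state=(0.038, 0.377, 0.585)
largest grid value and its neighbours: I(2.480)=0.51574, I(2.500)=0.51580, I(2.520)=0.51572
parabola through these three points peaks at t≈2.498 with I≈0.51580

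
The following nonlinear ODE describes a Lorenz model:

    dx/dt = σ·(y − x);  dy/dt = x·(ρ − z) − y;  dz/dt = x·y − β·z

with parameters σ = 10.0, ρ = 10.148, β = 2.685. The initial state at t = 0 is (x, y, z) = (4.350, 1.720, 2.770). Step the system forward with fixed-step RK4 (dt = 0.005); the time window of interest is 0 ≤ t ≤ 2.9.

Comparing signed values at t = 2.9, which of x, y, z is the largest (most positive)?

t=0.000: state=(4.350, 1.720, 2.770)
step 1 (dt=0.005): k1=(-26.300, 30.374, 0.045), k2=(-24.883, 29.813, 0.256), k3=(-24.933, 29.838, 0.255), k4=(-23.561, 29.300, 0.457); state += dt/6·(k1+2k2+2k3+k4)
t=0.005: state=(4.225, 1.869, 2.771)
t=0.010: state=(4.114, 2.013, 2.775)
t=0.015: state=(4.015, 2.153, 2.780)
continuing one RK4 step at a time; state shown every 20 steps (Δt=0.1):
t=0.100: state=(3.617, 4.131, 3.100)
t=0.200: state=(4.731, 6.280, 4.282)
t=0.300: state=(6.435, 8.128, 6.896)
t=0.400: state=(7.687, 8.270, 10.571)
t=0.500: state=(7.348, 6.130, 12.982)
t=0.600: state=(5.652, 3.745, 12.703)
t=0.700: state=(3.955, 2.584, 10.982)
t=0.800: state=(2.975, 2.366, 9.114)
t=0.900: state=(2.668, 2.626, 7.567)
t=1.000: state=(2.837, 3.200, 6.479)
t=1.100: state=(3.371, 4.068, 5.940)
t=1.200: state=(4.215, 5.189, 6.089)
t=1.300: state=(5.258, 6.322, 7.080)
t=1.400: state=(6.199, 6.929, 8.818)
t=1.500: state=(6.560, 6.503, 10.588)
t=1.600: state=(6.100, 5.303, 11.404)
t=1.700: state=(5.160, 4.178, 11.034)
t=1.800: state=(4.296, 3.597, 10.012)
t=1.900: state=(3.805, 3.523, 8.892)
t=2.000: state=(3.715, 3.805, 7.990)
t=2.100: state=(3.957, 4.337, 7.470)
t=2.200: state=(4.443, 5.015, 7.437)
t=2.300: state=(5.052, 5.667, 7.928)
t=2.400: state=(5.597, 6.031, 8.829)
t=2.500: state=(5.851, 5.904, 9.785)
t=2.600: state=(5.698, 5.358, 10.353)
t=2.700: state=(5.244, 4.722, 10.327)
t=2.800: state=(4.740, 4.289, 9.848)
t=2.900: state=(4.389, 4.150, 9.199)
compare at T: x=4.389, y=4.150, z=9.199

largest component: z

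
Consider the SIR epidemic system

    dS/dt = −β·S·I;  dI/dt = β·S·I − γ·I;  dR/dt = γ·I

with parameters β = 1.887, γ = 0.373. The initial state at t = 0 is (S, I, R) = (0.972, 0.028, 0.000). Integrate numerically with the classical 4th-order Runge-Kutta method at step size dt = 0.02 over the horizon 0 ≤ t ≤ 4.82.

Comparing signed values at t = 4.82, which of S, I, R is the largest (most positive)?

t=0.000: state=(0.972, 0.028, 0.000)
step 1 (dt=0.02): k1=(-0.051, 0.041, 0.010), k2=(-0.052, 0.041, 0.011), k3=(-0.052, 0.041, 0.011), k4=(-0.053, 0.042, 0.011); state += dt/6·(k1+2k2+2k3+k4)
t=0.020: state=(0.971, 0.029, 0.000)
t=0.040: state=(0.970, 0.030, 0.000)
t=0.060: state=(0.969, 0.031, 0.001)
continuing one RK4 step at a time; state shown every 10 steps (Δt=0.2):
t=0.200: state=(0.960, 0.037, 0.002)
t=0.400: state=(0.945, 0.050, 0.006)
t=0.600: state=(0.924, 0.066, 0.010)
t=0.800: state=(0.898, 0.086, 0.016)
t=1.000: state=(0.866, 0.111, 0.023)
t=1.200: state=(0.825, 0.142, 0.032)
t=1.400: state=(0.777, 0.179, 0.044)
t=1.600: state=(0.721, 0.220, 0.059)
t=1.800: state=(0.658, 0.265, 0.077)
t=2.000: state=(0.590, 0.311, 0.099)
t=2.200: state=(0.520, 0.356, 0.124)
t=2.400: state=(0.451, 0.397, 0.152)
t=2.600: state=(0.386, 0.432, 0.183)
t=2.800: state=(0.326, 0.458, 0.216)
t=3.000: state=(0.273, 0.476, 0.251)
t=3.200: state=(0.228, 0.485, 0.287)
t=3.400: state=(0.190, 0.487, 0.323)
t=3.600: state=(0.158, 0.483, 0.359)
t=3.800: state=(0.132, 0.473, 0.395)
t=4.000: state=(0.110, 0.460, 0.430)
t=4.200: state=(0.093, 0.443, 0.464)
t=4.400: state=(0.079, 0.425, 0.496)
t=4.600: state=(0.068, 0.405, 0.527)
t=4.800: state=(0.058, 0.385, 0.556)
t=4.820: state=(0.057, 0.383, 0.559)
compare at T: S=0.057, I=0.383, R=0.559

largest component: R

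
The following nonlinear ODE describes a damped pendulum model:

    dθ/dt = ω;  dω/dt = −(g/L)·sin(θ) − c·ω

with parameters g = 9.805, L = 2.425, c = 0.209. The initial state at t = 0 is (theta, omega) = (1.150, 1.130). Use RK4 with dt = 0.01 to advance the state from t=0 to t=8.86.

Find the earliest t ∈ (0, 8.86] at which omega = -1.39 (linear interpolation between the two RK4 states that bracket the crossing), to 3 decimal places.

t = 0.668

t=0.000: state=(1.150, 1.130)
step 1 (dt=0.01): k1=(1.130, -3.927), k2=(1.110, -3.932), k3=(1.110, -3.932), k4=(1.091, -3.937); state += dt/6·(k1+2k2+2k3+k4)
t=0.010: state=(1.161, 1.091)
t=0.020: state=(1.172, 1.051)
t=0.030: state=(1.182, 1.012)
continuing one RK4 step at a time; state shown every 50 steps (Δt=0.5):
t=0.500: state=(1.223, -0.813)
t=0.660: state=(1.048, -1.364)
next step: t=0.670: state=(1.034, -1.396) — omega has crossed -1.39
linear interpolation between t=0.660 (-1.36420) and t=0.670 (-1.39620) → t≈0.668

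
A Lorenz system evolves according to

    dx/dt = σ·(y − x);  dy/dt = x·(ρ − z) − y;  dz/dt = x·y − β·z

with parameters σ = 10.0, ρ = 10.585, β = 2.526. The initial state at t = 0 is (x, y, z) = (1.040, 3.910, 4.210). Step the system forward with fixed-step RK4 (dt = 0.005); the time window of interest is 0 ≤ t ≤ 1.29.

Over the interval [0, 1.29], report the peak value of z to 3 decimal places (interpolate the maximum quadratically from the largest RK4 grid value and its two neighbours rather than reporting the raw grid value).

max z = 13.557

t=0.000: state=(1.040, 3.910, 4.210)
step 1 (dt=0.005): k1=(28.700, 2.720, -6.568), k2=(28.051, 3.189, -6.238), k3=(28.078, 3.176, -6.246), k4=(27.455, 3.636, -5.921); state += dt/6·(k1+2k2+2k3+k4)
t=0.005: state=(1.180, 3.926, 4.179)
t=0.010: state=(1.315, 3.946, 4.151)
t=0.015: state=(1.444, 3.971, 4.126)
continuing one RK4 step at a time; state shown every 10 steps (Δt=0.05):
t=0.050: state=(2.229, 4.250, 4.032)
t=0.100: state=(3.155, 4.904, 4.138)
t=0.150: state=(4.021, 5.761, 4.550)
t=0.200: state=(4.908, 6.714, 5.325)
t=0.250: state=(5.814, 7.611, 6.509)
t=0.300: state=(6.669, 8.245, 8.081)
t=0.350: state=(7.338, 8.387, 9.886)
t=0.400: state=(7.669, 7.904, 11.615)
t=0.450: state=(7.556, 6.874, 12.901)
t=0.500: state=(7.015, 5.583, 13.510)
t=0.550: state=(6.185, 4.362, 13.445)
t=0.600: state=(5.256, 3.419, 12.887)
t=0.650: state=(4.392, 2.804, 12.055)
t=0.700: state=(3.688, 2.469, 11.118)
t=0.750: state=(3.175, 2.337, 10.182)
t=0.800: state=(2.843, 2.346, 9.301)
t=0.850: state=(2.668, 2.458, 8.506)
t=0.900: state=(2.624, 2.651, 7.813)
t=0.950: state=(2.689, 2.919, 7.232)
t=1.000: state=(2.850, 3.261, 6.775)
t=1.050: state=(3.099, 3.679, 6.455)
t=1.100: state=(3.430, 4.172, 6.291)
t=1.150: state=(3.839, 4.730, 6.305)
t=1.200: state=(4.317, 5.331, 6.522)
t=1.250: state=(4.845, 5.932, 6.964)
t=1.290: state=(5.282, 6.368, 7.483)
largest grid value and its neighbours: z(0.515)=13.55504, z(0.520)=13.55702, z(0.525)=13.55275
parabola through these three points peaks at t≈0.519 with z≈13.55712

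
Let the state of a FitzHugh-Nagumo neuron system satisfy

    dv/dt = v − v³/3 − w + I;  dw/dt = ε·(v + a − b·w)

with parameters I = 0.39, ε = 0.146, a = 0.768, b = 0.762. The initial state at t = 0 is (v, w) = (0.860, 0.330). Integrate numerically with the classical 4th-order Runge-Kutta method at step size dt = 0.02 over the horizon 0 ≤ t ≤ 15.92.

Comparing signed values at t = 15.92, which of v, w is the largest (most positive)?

t=0.000: state=(0.860, 0.330)
step 1 (dt=0.02): k1=(0.708, 0.201), k2=(0.708, 0.202), k3=(0.708, 0.202), k4=(0.707, 0.203); state += dt/6·(k1+2k2+2k3+k4)
t=0.020: state=(0.874, 0.334)
t=0.040: state=(0.888, 0.338)
t=0.060: state=(0.902, 0.342)
continuing one RK4 step at a time; state shown every 50 steps (Δt=1):
t=1.000: state=(1.412, 0.564)
t=2.000: state=(1.502, 0.816)
t=3.000: state=(1.390, 1.037)
t=4.000: state=(1.211, 1.214)
t=5.000: state=(0.970, 1.344)
t=6.000: state=(0.593, 1.418)
t=7.000: state=(-0.203, 1.409)
t=8.000: state=(-1.639, 1.236)
t=9.000: state=(-1.970, 0.951)
t=10.000: state=(-1.901, 0.689)
t=11.000: state=(-1.810, 0.466)
t=12.000: state=(-1.721, 0.279)
t=13.000: state=(-1.634, 0.125)
t=14.000: state=(-1.550, -0.002)
t=15.000: state=(-1.468, -0.104)
t=15.920: state=(-1.395, -0.179)
compare at T: v=-1.395, w=-0.179

largest component: w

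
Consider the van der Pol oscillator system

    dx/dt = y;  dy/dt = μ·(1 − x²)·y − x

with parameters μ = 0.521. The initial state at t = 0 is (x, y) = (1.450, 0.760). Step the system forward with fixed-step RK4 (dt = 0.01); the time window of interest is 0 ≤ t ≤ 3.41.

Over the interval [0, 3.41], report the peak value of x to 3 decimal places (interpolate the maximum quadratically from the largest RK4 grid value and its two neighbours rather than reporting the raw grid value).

max x = 1.605

t=0.000: state=(1.450, 0.760)
step 1 (dt=0.01): k1=(0.760, -1.887), k2=(0.751, -1.889), k3=(0.751, -1.889), k4=(0.741, -1.892); state += dt/6·(k1+2k2+2k3+k4)
t=0.010: state=(1.458, 0.741)
t=0.020: state=(1.465, 0.722)
t=0.030: state=(1.472, 0.703)
continuing one RK4 step at a time; state shown every 20 steps (Δt=0.2):
t=0.200: state=(1.564, 0.382)
t=0.400: state=(1.605, 0.032)
t=0.600: state=(1.580, -0.268)
t=0.800: state=(1.501, -0.520)
t=1.000: state=(1.374, -0.738)
t=1.200: state=(1.207, -0.939)
t=1.400: state=(0.999, -1.136)
t=1.600: state=(0.752, -1.341)
t=1.800: state=(0.462, -1.558)
t=2.000: state=(0.128, -1.774)
t=2.200: state=(-0.246, -1.955)
t=2.400: state=(-0.647, -2.031)
t=2.600: state=(-1.045, -1.918)
t=2.800: state=(-1.398, -1.579)
t=3.000: state=(-1.666, -1.082)
t=3.200: state=(-1.829, -0.556)
t=3.400: state=(-1.893, -0.100)
t=3.410: state=(-1.894, -0.080)
largest grid value and its neighbours: x(0.410)=1.60489, x(0.420)=1.60496, x(0.430)=1.60488
parabola through these three points peaks at t≈0.420 with x≈1.60496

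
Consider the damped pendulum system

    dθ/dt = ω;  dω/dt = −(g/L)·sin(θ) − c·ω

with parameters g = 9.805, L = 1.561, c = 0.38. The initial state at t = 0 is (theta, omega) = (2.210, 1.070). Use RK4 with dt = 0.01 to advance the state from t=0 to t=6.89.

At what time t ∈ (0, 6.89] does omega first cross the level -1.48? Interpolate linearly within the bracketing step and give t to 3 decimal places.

t=0.000: state=(2.210, 1.070)
step 1 (dt=0.01): k1=(1.070, -5.448), k2=(1.043, -5.417), k3=(1.043, -5.418), k4=(1.016, -5.388); state += dt/6·(k1+2k2+2k3+k4)
t=0.010: state=(2.220, 1.016)
t=0.020: state=(2.230, 0.962)
t=0.030: state=(2.240, 0.909)
continuing one RK4 step at a time; state shown every 25 steps (Δt=0.25):
t=0.250: state=(2.320, -0.152)
t=0.500: state=(2.140, -1.300)
t=0.530: state=(2.099, -1.445)
next step: t=0.540: state=(2.084, -1.494) — omega has crossed -1.48
linear interpolation between t=0.530 (-1.44518) and t=0.540 (-1.49409) → t≈0.537

t = 0.537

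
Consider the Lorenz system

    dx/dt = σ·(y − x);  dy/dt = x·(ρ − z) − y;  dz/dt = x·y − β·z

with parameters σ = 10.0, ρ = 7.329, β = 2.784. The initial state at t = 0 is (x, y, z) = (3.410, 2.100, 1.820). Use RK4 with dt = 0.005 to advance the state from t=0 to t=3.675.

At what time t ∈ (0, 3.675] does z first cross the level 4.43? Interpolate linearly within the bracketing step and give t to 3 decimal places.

t=0.000: state=(3.410, 2.100, 1.820)
step 1 (dt=0.005): k1=(-13.100, 16.686, 2.094), k2=(-12.355, 16.446, 2.152), k3=(-12.380, 16.456, 2.153), k4=(-11.658, 16.226, 2.210); state += dt/6·(k1+2k2+2k3+k4)
t=0.005: state=(3.348, 2.182, 1.831)
t=0.010: state=(3.293, 2.262, 1.842)
t=0.015: state=(3.245, 2.340, 1.854)
continuing one RK4 step at a time; state shown every 40 steps (Δt=0.2):
t=0.200: state=(3.813, 4.738, 2.881)
t=0.310: state=(4.924, 5.938, 4.378)
next step: t=0.315: state=(4.975, 5.980, 4.464) — z has crossed 4.43
linear interpolation between t=0.310 (4.37784) and t=0.315 (4.46378) → t≈0.313

t = 0.313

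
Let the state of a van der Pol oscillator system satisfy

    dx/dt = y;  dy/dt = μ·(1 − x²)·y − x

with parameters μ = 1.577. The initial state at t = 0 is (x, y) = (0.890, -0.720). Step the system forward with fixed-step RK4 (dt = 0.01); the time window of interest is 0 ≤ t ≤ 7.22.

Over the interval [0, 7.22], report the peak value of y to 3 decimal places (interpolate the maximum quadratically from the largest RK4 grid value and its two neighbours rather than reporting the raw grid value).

max y = 3.312

t=0.000: state=(0.890, -0.720)
step 1 (dt=0.01): k1=(-0.720, -1.126), k2=(-0.726, -1.132), k3=(-0.726, -1.132), k4=(-0.731, -1.137); state += dt/6·(k1+2k2+2k3+k4)
t=0.010: state=(0.883, -0.731)
t=0.020: state=(0.875, -0.743)
t=0.030: state=(0.868, -0.754)
continuing one RK4 step at a time; state shown every 25 steps (Δt=0.25):
t=0.250: state=(0.671, -1.050)
t=0.500: state=(0.351, -1.550)
t=0.750: state=(-0.126, -2.310)
t=1.000: state=(-0.802, -2.994)
t=1.250: state=(-1.502, -2.296)
t=1.500: state=(-1.877, -0.762)
t=1.750: state=(-1.951, 0.034)
t=2.000: state=(-1.903, 0.308)
t=2.250: state=(-1.810, 0.417)
t=2.500: state=(-1.697, 0.485)
t=2.750: state=(-1.568, 0.553)
t=3.000: state=(-1.419, 0.639)
t=3.250: state=(-1.246, 0.759)
t=3.500: state=(-1.034, 0.944)
t=3.750: state=(-0.764, 1.250)
t=4.000: state=(-0.391, 1.782)
t=4.250: state=(0.156, 2.645)
t=4.500: state=(0.922, 3.312)
t=4.750: state=(1.650, 2.184)
t=5.000: state=(1.974, 0.551)
t=5.250: state=(2.011, -0.125)
t=5.500: state=(1.949, -0.335)
t=5.750: state=(1.854, -0.418)
t=6.000: state=(1.742, -0.474)
t=6.250: state=(1.616, -0.533)
t=6.500: state=(1.474, -0.608)
t=6.750: state=(1.310, -0.713)
t=7.000: state=(1.113, -0.871)
t=7.220: state=(0.899, -1.088)
largest grid value and its neighbours: y(4.490)=3.31122, y(4.500)=3.31162, y(4.510)=3.30849
parabola through these three points peaks at t≈4.496 with y≈3.31188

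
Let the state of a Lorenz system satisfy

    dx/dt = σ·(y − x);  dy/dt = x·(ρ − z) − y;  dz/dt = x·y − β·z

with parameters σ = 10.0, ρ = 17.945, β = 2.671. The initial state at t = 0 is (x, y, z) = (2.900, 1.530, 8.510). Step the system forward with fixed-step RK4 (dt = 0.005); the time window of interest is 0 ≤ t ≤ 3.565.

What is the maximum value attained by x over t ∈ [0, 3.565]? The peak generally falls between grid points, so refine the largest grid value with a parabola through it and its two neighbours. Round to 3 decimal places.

t=0.000: state=(2.900, 1.530, 8.510)
step 1 (dt=0.005): k1=(-13.700, 25.831, -18.293), k2=(-12.712, 25.575, -18.038), k3=(-12.743, 25.597, -18.038), k4=(-11.783, 25.358, -17.787); state += dt/6·(k1+2k2+2k3+k4)
t=0.005: state=(2.836, 1.658, 8.420)
t=0.010: state=(2.782, 1.784, 8.332)
t=0.015: state=(2.736, 1.908, 8.247)
continuing one RK4 step at a time; state shown every 40 steps (Δt=0.2):
t=0.200: state=(4.827, 7.515, 7.455)
t=0.400: state=(11.376, 12.746, 20.479)
t=0.600: state=(5.277, 1.278, 21.007)
t=0.800: state=(1.621, 1.374, 12.713)
t=1.000: state=(2.648, 3.917, 8.245)
t=1.200: state=(7.502, 11.095, 10.910)
t=1.400: state=(10.271, 7.212, 24.245)
t=1.600: state=(3.159, 1.206, 17.197)
t=1.800: state=(2.181, 2.708, 10.706)
t=2.000: state=(5.019, 7.511, 9.041)
t=2.200: state=(10.659, 11.844, 19.788)
t=2.400: state=(5.790, 2.313, 20.764)
t=2.600: state=(2.502, 2.376, 13.193)
t=2.800: state=(4.121, 5.877, 9.705)
t=3.000: state=(9.273, 11.787, 15.934)
t=3.200: state=(7.781, 4.358, 22.246)
t=3.400: state=(3.203, 2.487, 15.080)
t=3.565: state=(3.561, 4.587, 11.168)
largest grid value and its neighbours: x(0.420)=11.53438, x(0.425)=11.53592, x(0.430)=11.52173
parabola through these three points peaks at t≈0.423 with x≈11.53719

max x = 11.537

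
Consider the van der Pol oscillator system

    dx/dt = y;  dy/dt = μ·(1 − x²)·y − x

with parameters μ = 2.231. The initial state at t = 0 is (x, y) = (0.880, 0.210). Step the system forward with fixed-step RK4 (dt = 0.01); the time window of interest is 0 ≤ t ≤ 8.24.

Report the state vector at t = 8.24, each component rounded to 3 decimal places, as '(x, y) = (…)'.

t=0.000: state=(0.880, 0.210)
step 1 (dt=0.01): k1=(0.210, -0.774), k2=(0.206, -0.778), k3=(0.206, -0.778), k4=(0.202, -0.782); state += dt/6·(k1+2k2+2k3+k4)
t=0.010: state=(0.882, 0.202)
t=0.020: state=(0.884, 0.194)
t=0.030: state=(0.886, 0.186)
continuing one RK4 step at a time; state shown every 50 steps (Δt=0.5):
t=0.500: state=(0.877, -0.240)
t=1.000: state=(0.612, -0.886)
t=1.500: state=(-0.186, -2.633)
t=2.000: state=(-1.714, -1.812)
t=2.500: state=(-1.921, 0.202)
t=3.000: state=(-1.775, 0.341)
t=3.500: state=(-1.587, 0.415)
t=4.000: state=(-1.351, 0.541)
t=4.500: state=(-1.020, 0.833)
t=5.000: state=(-0.410, 1.833)
t=5.500: state=(1.151, 4.000)
t=6.000: state=(2.021, 0.054)
t=6.500: state=(1.921, -0.296)
t=7.000: state=(1.759, -0.352)
t=7.500: state=(1.566, -0.425)
t=8.000: state=(1.323, -0.560)
t=8.240: state=(1.176, -0.675)

(x, y) = (1.176, -0.675)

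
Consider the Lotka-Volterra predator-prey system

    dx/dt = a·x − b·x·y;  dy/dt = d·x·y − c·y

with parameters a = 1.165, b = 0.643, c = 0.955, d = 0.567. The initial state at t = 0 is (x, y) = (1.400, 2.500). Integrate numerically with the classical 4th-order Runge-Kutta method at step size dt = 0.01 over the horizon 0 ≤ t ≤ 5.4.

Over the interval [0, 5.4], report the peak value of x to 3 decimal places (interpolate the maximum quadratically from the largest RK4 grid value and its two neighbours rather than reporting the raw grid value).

t=0.000: state=(1.400, 2.500)
step 1 (dt=0.01): k1=(-0.620, -0.403), k2=(-0.616, -0.407), k3=(-0.616, -0.407), k4=(-0.613, -0.411); state += dt/6·(k1+2k2+2k3+k4)
t=0.010: state=(1.394, 2.496)
t=0.020: state=(1.388, 2.492)
t=0.030: state=(1.382, 2.488)
continuing one RK4 step at a time; state shown every 20 steps (Δt=0.2):
t=0.200: state=(1.289, 2.405)
t=0.400: state=(1.203, 2.288)
t=0.600: state=(1.141, 2.158)
t=0.800: state=(1.101, 2.024)
t=1.000: state=(1.080, 1.892)
t=1.200: state=(1.078, 1.766)
t=1.400: state=(1.093, 1.650)
t=1.600: state=(1.123, 1.545)
t=1.800: state=(1.169, 1.454)
t=2.000: state=(1.231, 1.376)
t=2.200: state=(1.307, 1.312)
t=2.400: state=(1.399, 1.264)
t=2.600: state=(1.504, 1.231)
t=2.800: state=(1.623, 1.214)
t=3.000: state=(1.753, 1.214)
t=3.200: state=(1.891, 1.233)
t=3.400: state=(2.033, 1.273)
t=3.600: state=(2.170, 1.334)
t=3.800: state=(2.296, 1.420)
t=4.000: state=(2.398, 1.532)
t=4.200: state=(2.465, 1.668)
t=4.400: state=(2.486, 1.825)
t=4.600: state=(2.455, 1.996)
t=4.800: state=(2.371, 2.169)
t=5.000: state=(2.241, 2.328)
t=5.200: state=(2.078, 2.458)
t=5.400: state=(1.901, 2.545)
largest grid value and its neighbours: x(4.370)=2.48597, x(4.380)=2.48609, x(4.390)=2.48608
parabola through these three points peaks at t≈4.384 with x≈2.48611

max x = 2.486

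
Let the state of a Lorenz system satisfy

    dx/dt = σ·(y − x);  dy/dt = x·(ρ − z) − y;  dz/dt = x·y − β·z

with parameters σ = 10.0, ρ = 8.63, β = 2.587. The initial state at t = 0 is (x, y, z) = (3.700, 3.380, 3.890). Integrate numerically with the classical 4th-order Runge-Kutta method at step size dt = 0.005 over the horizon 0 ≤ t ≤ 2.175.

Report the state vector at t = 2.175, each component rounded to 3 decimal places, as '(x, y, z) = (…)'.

(x, y, z) = (3.928, 4.074, 6.914)

t=0.000: state=(3.700, 3.380, 3.890)
step 1 (dt=0.005): k1=(-3.200, 14.158, 2.443), k2=(-2.766, 14.062, 2.530), k3=(-2.779, 14.067, 2.533), k4=(-2.358, 13.975, 2.622); state += dt/6·(k1+2k2+2k3+k4)
t=0.005: state=(3.686, 3.450, 3.903)
t=0.010: state=(3.676, 3.520, 3.916)
t=0.015: state=(3.670, 3.588, 3.931)
continuing one RK4 step at a time; state shown every 20 steps (Δt=0.1):
t=0.100: state=(3.986, 4.684, 4.358)
t=0.200: state=(4.858, 5.817, 5.434)
t=0.300: state=(5.738, 6.455, 7.122)
t=0.400: state=(6.138, 6.169, 8.878)
t=0.500: state=(5.789, 5.106, 9.853)
t=0.600: state=(4.929, 3.982, 9.739)
t=0.700: state=(4.048, 3.287, 8.927)
t=0.800: state=(3.458, 3.046, 7.916)
t=0.900: state=(3.214, 3.129, 7.004)
t=1.000: state=(3.265, 3.441, 6.337)
t=1.100: state=(3.546, 3.920, 5.994)
t=1.200: state=(3.992, 4.496, 6.029)
t=1.300: state=(4.518, 5.044, 6.457)
t=1.400: state=(4.992, 5.386, 7.195)
t=1.500: state=(5.255, 5.368, 8.011)
t=1.600: state=(5.206, 5.004, 8.594)
t=1.700: state=(4.890, 4.490, 8.747)
t=1.800: state=(4.468, 4.053, 8.503)
t=1.900: state=(4.105, 3.810, 8.035)
t=2.000: state=(3.894, 3.771, 7.527)
t=2.100: state=(3.856, 3.899, 7.113)
t=2.175: state=(3.928, 4.074, 6.914)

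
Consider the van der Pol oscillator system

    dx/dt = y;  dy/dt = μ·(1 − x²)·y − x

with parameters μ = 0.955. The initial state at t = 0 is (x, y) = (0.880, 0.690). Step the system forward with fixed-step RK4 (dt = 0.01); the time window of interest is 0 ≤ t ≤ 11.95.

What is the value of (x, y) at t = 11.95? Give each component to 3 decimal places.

(x, y) = (-0.005, 2.153)

t=0.000: state=(0.880, 0.690)
step 1 (dt=0.01): k1=(0.690, -0.731), k2=(0.686, -0.740), k3=(0.686, -0.740), k4=(0.683, -0.748); state += dt/6·(k1+2k2+2k3+k4)
t=0.010: state=(0.887, 0.683)
t=0.020: state=(0.894, 0.675)
t=0.030: state=(0.900, 0.667)
continuing one RK4 step at a time; state shown every 50 steps (Δt=0.5):
t=0.500: state=(1.107, 0.184)
t=1.000: state=(1.060, -0.361)
t=1.500: state=(0.753, -0.875)
t=2.000: state=(0.157, -1.551)
t=2.500: state=(-0.801, -2.154)
t=3.000: state=(-1.671, -1.020)
t=3.500: state=(-1.831, 0.197)
t=4.000: state=(-1.606, 0.644)
t=4.500: state=(-1.204, 0.975)
t=5.000: state=(-0.594, 1.529)
t=5.500: state=(0.398, 2.459)
t=6.000: state=(1.601, 1.807)
t=6.500: state=(1.999, 0.012)
t=7.000: state=(1.838, -0.544)
t=7.500: state=(1.500, -0.804)
t=8.000: state=(1.017, -1.163)
t=8.500: state=(0.276, -1.880)
t=9.000: state=(-0.895, -2.627)
t=9.500: state=(-1.877, -0.958)
t=10.000: state=(-1.978, 0.292)
t=10.500: state=(-1.729, 0.648)
t=11.000: state=(-1.342, 0.914)
t=11.500: state=(-0.784, 1.372)
t=11.950: state=(-0.005, 2.153)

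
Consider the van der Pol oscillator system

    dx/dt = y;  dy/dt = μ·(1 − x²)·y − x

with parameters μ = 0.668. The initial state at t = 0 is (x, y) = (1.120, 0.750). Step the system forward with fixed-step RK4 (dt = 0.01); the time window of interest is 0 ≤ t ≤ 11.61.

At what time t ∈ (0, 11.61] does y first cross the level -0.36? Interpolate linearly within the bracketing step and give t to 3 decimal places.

t=0.000: state=(1.120, 0.750)
step 1 (dt=0.01): k1=(0.750, -1.247), k2=(0.744, -1.254), k3=(0.744, -1.254), k4=(0.737, -1.261); state += dt/6·(k1+2k2+2k3+k4)
t=0.010: state=(1.127, 0.737)
t=0.020: state=(1.135, 0.725)
t=0.030: state=(1.142, 0.712)
continuing one RK4 step at a time; state shown every 50 steps (Δt=0.5):
t=0.500: state=(1.324, 0.057)
t=0.830: state=(1.273, -0.352)
next step: t=0.840: state=(1.269, -0.363) — y has crossed -0.36
linear interpolation between t=0.830 (-0.35186) and t=0.840 (-0.36310) → t≈0.837

t = 0.837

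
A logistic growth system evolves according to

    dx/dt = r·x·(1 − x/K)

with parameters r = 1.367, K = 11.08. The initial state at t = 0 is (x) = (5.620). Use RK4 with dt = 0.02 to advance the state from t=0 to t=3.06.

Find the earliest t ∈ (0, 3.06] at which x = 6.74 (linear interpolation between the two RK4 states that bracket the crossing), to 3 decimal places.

t = 0.301

t=0.000: state=(5.620)
step 1 (dt=0.02): k1=(3.786), k2=(3.785), k3=(3.785), k4=(3.784); state += dt/6·(k1+2k2+2k3+k4)
t=0.020: state=(5.696)
t=0.040: state=(5.771)
t=0.060: state=(5.847)
continuing one RK4 step at a time; state shown every 5 steps (Δt=0.1):
t=0.100: state=(5.998)
t=0.200: state=(6.371)
t=0.300: state=(6.737)
next step: t=0.320: state=(6.809) — x has crossed 6.74
linear interpolation between t=0.300 (6.73682) and t=0.320 (6.80880) → t≈0.301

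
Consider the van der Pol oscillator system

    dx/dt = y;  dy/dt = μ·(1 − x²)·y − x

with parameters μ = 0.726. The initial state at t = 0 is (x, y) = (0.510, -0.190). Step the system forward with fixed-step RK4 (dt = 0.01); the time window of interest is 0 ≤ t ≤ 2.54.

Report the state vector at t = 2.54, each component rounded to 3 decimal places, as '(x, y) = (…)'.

t=0.000: state=(0.510, -0.190)
step 1 (dt=0.01): k1=(-0.190, -0.612), k2=(-0.193, -0.613), k3=(-0.193, -0.613), k4=(-0.196, -0.614); state += dt/6·(k1+2k2+2k3+k4)
t=0.010: state=(0.508, -0.196)
t=0.020: state=(0.506, -0.202)
t=0.030: state=(0.504, -0.208)
continuing one RK4 step at a time; state shown every 10 steps (Δt=0.1):
t=0.100: state=(0.488, -0.252)
t=0.200: state=(0.460, -0.315)
t=0.300: state=(0.425, -0.380)
t=0.400: state=(0.384, -0.445)
t=0.500: state=(0.336, -0.512)
t=0.600: state=(0.281, -0.578)
t=0.700: state=(0.220, -0.645)
t=0.800: state=(0.152, -0.711)
t=0.900: state=(0.078, -0.776)
t=1.000: state=(-0.003, -0.838)
t=1.100: state=(-0.090, -0.897)
t=1.200: state=(-0.182, -0.949)
t=1.300: state=(-0.279, -0.993)
t=1.400: state=(-0.380, -1.025)
t=1.500: state=(-0.484, -1.043)
t=1.600: state=(-0.588, -1.043)
t=1.700: state=(-0.692, -1.023)
t=1.800: state=(-0.792, -0.982)
t=1.900: state=(-0.887, -0.918)
t=2.000: state=(-0.975, -0.833)
t=2.100: state=(-1.054, -0.730)
t=2.200: state=(-1.121, -0.613)
t=2.300: state=(-1.176, -0.485)
t=2.400: state=(-1.218, -0.352)
t=2.500: state=(-1.246, -0.218)
t=2.540: state=(-1.254, -0.165)

(x, y) = (-1.254, -0.165)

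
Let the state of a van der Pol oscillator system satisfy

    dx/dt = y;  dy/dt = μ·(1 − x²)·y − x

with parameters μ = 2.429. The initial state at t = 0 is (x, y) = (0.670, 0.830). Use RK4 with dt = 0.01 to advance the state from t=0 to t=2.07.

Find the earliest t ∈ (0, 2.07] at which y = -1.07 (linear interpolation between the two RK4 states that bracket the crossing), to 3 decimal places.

t=0.000: state=(0.670, 0.830)
step 1 (dt=0.01): k1=(0.830, 0.441), k2=(0.832, 0.429), k3=(0.832, 0.428), k4=(0.834, 0.416); state += dt/6·(k1+2k2+2k3+k4)
t=0.010: state=(0.678, 0.834)
t=0.020: state=(0.687, 0.838)
t=0.030: state=(0.695, 0.842)
continuing one RK4 step at a time; state shown every 10 steps (Δt=0.1):
t=0.100: state=(0.755, 0.860)
t=0.200: state=(0.841, 0.856)
t=0.300: state=(0.925, 0.813)
t=0.400: state=(1.002, 0.730)
t=0.500: state=(1.070, 0.614)
t=0.600: state=(1.124, 0.477)
t=0.700: state=(1.165, 0.332)
t=0.800: state=(1.191, 0.190)
t=0.900: state=(1.203, 0.057)
t=1.000: state=(1.203, -0.063)
t=1.100: state=(1.191, -0.170)
t=1.200: state=(1.169, -0.267)
t=1.300: state=(1.138, -0.358)
t=1.400: state=(1.097, -0.445)
t=1.500: state=(1.048, -0.535)
t=1.600: state=(0.990, -0.631)
t=1.700: state=(0.922, -0.741)
t=1.800: state=(0.841, -0.873)
t=1.900: state=(0.746, -1.038)
t=1.910: state=(0.736, -1.056)
next step: t=1.920: state=(0.725, -1.076) — y has crossed -1.07
linear interpolation between t=1.910 (-1.05644) and t=1.920 (-1.07582) → t≈1.917

t = 1.917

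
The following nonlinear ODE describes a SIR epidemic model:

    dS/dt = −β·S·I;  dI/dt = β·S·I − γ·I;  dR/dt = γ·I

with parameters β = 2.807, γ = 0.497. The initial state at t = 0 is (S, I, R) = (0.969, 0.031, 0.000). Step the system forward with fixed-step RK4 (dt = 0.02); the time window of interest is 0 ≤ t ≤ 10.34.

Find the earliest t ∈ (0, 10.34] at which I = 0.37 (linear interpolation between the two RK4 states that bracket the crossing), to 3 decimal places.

t = 1.403

t=0.000: state=(0.969, 0.031, 0.000)
step 1 (dt=0.02): k1=(-0.084, 0.069, 0.015), k2=(-0.086, 0.070, 0.016), k3=(-0.086, 0.070, 0.016), k4=(-0.088, 0.072, 0.016); state += dt/6·(k1+2k2+2k3+k4)
t=0.020: state=(0.967, 0.032, 0.000)
t=0.040: state=(0.965, 0.034, 0.001)
t=0.060: state=(0.964, 0.035, 0.001)
continuing one RK4 step at a time; state shown every 25 steps (Δt=0.5):
t=0.500: state=(0.896, 0.090, 0.014)
t=1.000: state=(0.726, 0.223, 0.051)
t=1.400: state=(0.521, 0.369, 0.110)
next step: t=1.420: state=(0.510, 0.376, 0.113) — I has crossed 0.37
linear interpolation between t=1.400 (0.36895) and t=1.420 (0.37604) → t≈1.403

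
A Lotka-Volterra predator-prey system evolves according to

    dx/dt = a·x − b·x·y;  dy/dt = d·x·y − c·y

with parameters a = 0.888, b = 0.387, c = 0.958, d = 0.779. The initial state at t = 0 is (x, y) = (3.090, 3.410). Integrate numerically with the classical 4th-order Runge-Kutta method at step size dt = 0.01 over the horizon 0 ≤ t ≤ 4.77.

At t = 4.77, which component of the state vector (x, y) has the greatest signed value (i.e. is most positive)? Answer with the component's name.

largest component: x

t=0.000: state=(3.090, 3.410)
step 1 (dt=0.01): k1=(-1.334, 4.941), k2=(-1.360, 4.959), k3=(-1.361, 4.959), k4=(-1.387, 4.977); state += dt/6·(k1+2k2+2k3+k4)
t=0.010: state=(3.076, 3.460)
t=0.020: state=(3.062, 3.510)
t=0.030: state=(3.048, 3.560)
continuing one RK4 step at a time; state shown every 20 steps (Δt=0.2):
t=0.200: state=(2.725, 4.439)
t=0.400: state=(2.221, 5.394)
t=0.600: state=(1.700, 6.041)
t=0.800: state=(1.257, 6.271)
t=1.000: state=(0.927, 6.129)
t=1.200: state=(0.699, 5.738)
t=1.400: state=(0.546, 5.215)
t=1.600: state=(0.445, 4.649)
t=1.800: state=(0.379, 4.092)
t=2.000: state=(0.337, 3.571)
t=2.200: state=(0.311, 3.100)
t=2.400: state=(0.297, 2.684)
t=2.600: state=(0.292, 2.319)
t=2.800: state=(0.295, 2.005)
t=3.000: state=(0.305, 1.734)
t=3.200: state=(0.322, 1.503)
t=3.400: state=(0.345, 1.307)
t=3.600: state=(0.375, 1.141)
t=3.800: state=(0.412, 1.002)
t=4.000: state=(0.457, 0.885)
t=4.200: state=(0.512, 0.788)
t=4.400: state=(0.577, 0.708)
t=4.600: state=(0.654, 0.643)
t=4.770: state=(0.731, 0.599)
compare at T: x=0.731, y=0.599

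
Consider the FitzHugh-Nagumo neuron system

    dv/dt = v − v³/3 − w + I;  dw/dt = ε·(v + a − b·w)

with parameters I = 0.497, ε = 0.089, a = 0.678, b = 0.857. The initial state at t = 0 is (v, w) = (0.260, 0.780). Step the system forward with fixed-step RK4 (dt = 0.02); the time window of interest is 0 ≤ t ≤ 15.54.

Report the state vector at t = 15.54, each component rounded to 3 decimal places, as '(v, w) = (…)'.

t=0.000: state=(0.260, 0.780)
step 1 (dt=0.02): k1=(-0.029, 0.024), k2=(-0.029, 0.024), k3=(-0.029, 0.024), k4=(-0.030, 0.024); state += dt/6·(k1+2k2+2k3+k4)
t=0.020: state=(0.259, 0.780)
t=0.040: state=(0.259, 0.781)
t=0.060: state=(0.258, 0.781)
continuing one RK4 step at a time; state shown every 50 steps (Δt=1):
t=1.000: state=(0.196, 0.801)
t=2.000: state=(0.001, 0.810)
t=3.000: state=(-0.516, 0.789)
t=4.000: state=(-1.376, 0.708)
t=5.000: state=(-1.730, 0.576)
t=6.000: state=(-1.728, 0.443)
t=7.000: state=(-1.672, 0.323)
t=8.000: state=(-1.610, 0.217)
t=9.000: state=(-1.548, 0.123)
t=10.000: state=(-1.486, 0.042)
t=11.000: state=(-1.424, -0.027)
t=12.000: state=(-1.361, -0.086)
t=13.000: state=(-1.298, -0.136)
t=14.000: state=(-1.233, -0.176)
t=15.000: state=(-1.167, -0.208)
t=15.540: state=(-1.130, -0.222)

(v, w) = (-1.130, -0.222)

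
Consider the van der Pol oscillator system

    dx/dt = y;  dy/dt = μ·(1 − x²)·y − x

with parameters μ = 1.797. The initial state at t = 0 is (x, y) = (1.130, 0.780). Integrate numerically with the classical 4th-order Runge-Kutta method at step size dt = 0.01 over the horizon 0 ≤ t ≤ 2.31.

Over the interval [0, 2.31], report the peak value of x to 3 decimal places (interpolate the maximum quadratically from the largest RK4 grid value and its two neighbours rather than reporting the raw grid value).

max x = 1.315

t=0.000: state=(1.130, 0.780)
step 1 (dt=0.01): k1=(0.780, -1.518), k2=(0.772, -1.530), k3=(0.772, -1.530), k4=(0.765, -1.542); state += dt/6·(k1+2k2+2k3+k4)
t=0.010: state=(1.138, 0.765)
t=0.020: state=(1.145, 0.749)
t=0.030: state=(1.153, 0.733)
continuing one RK4 step at a time; state shown every 10 steps (Δt=0.1):
t=0.100: state=(1.200, 0.618)
t=0.200: state=(1.253, 0.447)
t=0.300: state=(1.290, 0.280)
t=0.400: state=(1.310, 0.125)
t=0.500: state=(1.315, -0.014)
t=0.600: state=(1.308, -0.135)
t=0.700: state=(1.289, -0.242)
t=0.800: state=(1.260, -0.337)
t=0.900: state=(1.222, -0.424)
t=1.000: state=(1.175, -0.507)
t=1.100: state=(1.120, -0.591)
t=1.200: state=(1.057, -0.679)
t=1.300: state=(0.984, -0.775)
t=1.400: state=(0.901, -0.886)
t=1.500: state=(0.806, -1.018)
t=1.600: state=(0.696, -1.179)
t=1.700: state=(0.569, -1.379)
t=1.800: state=(0.419, -1.632)
t=1.900: state=(0.240, -1.951)
t=2.000: state=(0.026, -2.341)
t=2.100: state=(-0.230, -2.784)
t=2.200: state=(-0.530, -3.204)
t=2.300: state=(-0.864, -3.437)
t=2.310: state=(-0.899, -3.442)
largest grid value and its neighbours: x(0.480)=1.31512, x(0.490)=1.31518, x(0.500)=1.31511
parabola through these three points peaks at t≈0.490 with x≈1.31518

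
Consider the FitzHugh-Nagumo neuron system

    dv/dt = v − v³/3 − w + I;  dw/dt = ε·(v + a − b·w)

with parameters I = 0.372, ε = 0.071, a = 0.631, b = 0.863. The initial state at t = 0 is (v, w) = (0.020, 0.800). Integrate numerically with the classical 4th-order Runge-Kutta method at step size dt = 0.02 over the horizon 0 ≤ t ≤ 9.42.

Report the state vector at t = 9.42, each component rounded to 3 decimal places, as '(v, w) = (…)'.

t=0.000: state=(0.020, 0.800)
step 1 (dt=0.02): k1=(-0.408, -0.003), k2=(-0.412, -0.003), k3=(-0.412, -0.003), k4=(-0.416, -0.003); state += dt/6·(k1+2k2+2k3+k4)
t=0.020: state=(0.012, 0.800)
t=0.040: state=(0.003, 0.800)
t=0.060: state=(-0.005, 0.800)
continuing one RK4 step at a time; state shown every 25 steps (Δt=0.5):
t=0.500: state=(-0.243, 0.794)
t=1.000: state=(-0.651, 0.777)
t=1.500: state=(-1.165, 0.744)
t=2.000: state=(-1.577, 0.695)
t=2.500: state=(-1.765, 0.637)
t=3.000: state=(-1.814, 0.577)
t=3.500: state=(-1.812, 0.518)
t=4.000: state=(-1.795, 0.462)
t=4.500: state=(-1.772, 0.408)
t=5.000: state=(-1.748, 0.356)
t=5.500: state=(-1.724, 0.306)
t=6.000: state=(-1.699, 0.259)
t=6.500: state=(-1.675, 0.215)
t=7.000: state=(-1.651, 0.172)
t=7.500: state=(-1.627, 0.132)
t=8.000: state=(-1.603, 0.093)
t=8.500: state=(-1.579, 0.057)
t=9.000: state=(-1.555, 0.023)
t=9.420: state=(-1.535, -0.005)

(v, w) = (-1.535, -0.005)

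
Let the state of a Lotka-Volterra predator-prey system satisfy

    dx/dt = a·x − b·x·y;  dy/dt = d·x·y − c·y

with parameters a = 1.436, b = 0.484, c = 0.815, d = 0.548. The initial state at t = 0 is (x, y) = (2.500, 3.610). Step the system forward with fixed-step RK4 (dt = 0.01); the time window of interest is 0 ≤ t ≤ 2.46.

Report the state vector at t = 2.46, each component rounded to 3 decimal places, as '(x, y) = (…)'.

(x, y) = (0.739, 2.843)

t=0.000: state=(2.500, 3.610)
step 1 (dt=0.01): k1=(-0.778, 2.004), k2=(-0.789, 2.001), k3=(-0.789, 2.001), k4=(-0.800, 1.999); state += dt/6·(k1+2k2+2k3+k4)
t=0.010: state=(2.492, 3.630)
t=0.020: state=(2.484, 3.650)
t=0.030: state=(2.476, 3.670)
continuing one RK4 step at a time; state shown every 10 steps (Δt=0.1):
t=0.100: state=(2.412, 3.807)
t=0.200: state=(2.305, 3.994)
t=0.300: state=(2.184, 4.163)
t=0.400: state=(2.054, 4.310)
t=0.500: state=(1.919, 4.429)
t=0.600: state=(1.784, 4.519)
t=0.700: state=(1.652, 4.576)
t=0.800: state=(1.527, 4.602)
t=0.900: state=(1.411, 4.597)
t=1.000: state=(1.305, 4.564)
t=1.100: state=(1.209, 4.507)
t=1.200: state=(1.125, 4.428)
t=1.300: state=(1.050, 4.332)
t=1.400: state=(0.986, 4.222)
t=1.500: state=(0.930, 4.101)
t=1.600: state=(0.883, 3.972)
t=1.700: state=(0.844, 3.839)
t=1.800: state=(0.812, 3.702)
t=1.900: state=(0.786, 3.565)
t=2.000: state=(0.766, 3.429)
t=2.100: state=(0.752, 3.295)
t=2.200: state=(0.742, 3.164)
t=2.300: state=(0.737, 3.036)
t=2.400: state=(0.737, 2.914)
t=2.460: state=(0.739, 2.843)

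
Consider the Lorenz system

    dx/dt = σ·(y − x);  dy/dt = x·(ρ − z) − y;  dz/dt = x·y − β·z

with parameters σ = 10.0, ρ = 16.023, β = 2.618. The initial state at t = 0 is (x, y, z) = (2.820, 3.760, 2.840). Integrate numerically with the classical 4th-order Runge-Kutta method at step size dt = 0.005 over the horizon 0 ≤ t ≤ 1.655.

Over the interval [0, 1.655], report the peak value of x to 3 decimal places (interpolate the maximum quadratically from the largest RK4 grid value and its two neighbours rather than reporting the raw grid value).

t=0.000: state=(2.820, 3.760, 2.840)
step 1 (dt=0.005): k1=(9.400, 33.416, 3.168), k2=(10.000, 33.620, 3.473), k3=(9.990, 33.637, 3.478), k4=(10.582, 33.856, 3.793); state += dt/6·(k1+2k2+2k3+k4)
t=0.005: state=(2.870, 3.928, 2.857)
t=0.010: state=(2.926, 4.099, 2.878)
t=0.015: state=(2.987, 4.272, 2.902)
continuing one RK4 step at a time; state shown every 20 steps (Δt=0.1):
t=0.100: state=(4.822, 7.825, 4.113)
t=0.200: state=(8.664, 13.029, 9.559)
t=0.300: state=(11.866, 12.662, 20.226)
t=0.400: state=(9.251, 4.076, 23.764)
t=0.500: state=(4.144, -0.021, 19.243)
t=0.600: state=(1.329, -0.318, 14.752)
t=0.700: state=(0.372, -0.095, 11.340)
t=0.800: state=(0.130, 0.036, 8.727)
t=0.900: state=(0.101, 0.117, 6.718)
t=1.000: state=(0.146, 0.221, 5.172)
t=1.100: state=(0.258, 0.415, 3.986)
t=1.200: state=(0.487, 0.807, 3.088)
t=1.300: state=(0.956, 1.614, 2.452)
t=1.400: state=(1.922, 3.279, 2.193)
t=1.500: state=(3.887, 6.589, 2.941)
t=1.600: state=(7.493, 11.926, 6.989)
t=1.655: state=(9.988, 14.354, 12.058)
largest grid value and its neighbours: x(0.305)=11.89670, x(0.310)=11.90953, x(0.315)=11.90393
parabola through these three points peaks at t≈0.311 with x≈11.90988

max x = 11.910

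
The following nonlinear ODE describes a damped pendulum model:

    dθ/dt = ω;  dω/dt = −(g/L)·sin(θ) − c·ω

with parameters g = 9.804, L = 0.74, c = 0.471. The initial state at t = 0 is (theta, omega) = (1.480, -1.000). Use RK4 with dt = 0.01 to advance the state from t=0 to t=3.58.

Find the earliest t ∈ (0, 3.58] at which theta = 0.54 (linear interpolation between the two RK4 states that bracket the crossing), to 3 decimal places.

t=0.000: state=(1.480, -1.000)
step 1 (dt=0.01): k1=(-1.000, -12.723), k2=(-1.064, -12.687), k3=(-1.063, -12.687), k4=(-1.127, -12.650); state += dt/6·(k1+2k2+2k3+k4)
t=0.010: state=(1.469, -1.127)
t=0.020: state=(1.457, -1.253)
t=0.030: state=(1.444, -1.378)
continuing one RK4 step at a time; state shown every 20 steps (Δt=0.2):
t=0.200: state=(1.039, -3.323)
t=0.320: state=(0.578, -4.256)
next step: t=0.330: state=(0.535, -4.306) — theta has crossed 0.54
linear interpolation between t=0.320 (0.57826) and t=0.330 (0.53545) → t≈0.329

t = 0.329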